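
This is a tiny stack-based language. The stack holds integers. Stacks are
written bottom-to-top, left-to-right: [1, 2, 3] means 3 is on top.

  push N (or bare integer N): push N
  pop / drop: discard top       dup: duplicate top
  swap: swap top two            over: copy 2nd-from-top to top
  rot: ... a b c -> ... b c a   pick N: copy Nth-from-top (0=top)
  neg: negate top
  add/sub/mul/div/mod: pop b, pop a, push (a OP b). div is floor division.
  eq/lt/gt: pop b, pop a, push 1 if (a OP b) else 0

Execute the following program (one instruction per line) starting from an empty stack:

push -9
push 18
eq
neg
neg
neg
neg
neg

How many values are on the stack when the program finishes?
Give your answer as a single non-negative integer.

Answer: 1

Derivation:
After 'push -9': stack = [-9] (depth 1)
After 'push 18': stack = [-9, 18] (depth 2)
After 'eq': stack = [0] (depth 1)
After 'neg': stack = [0] (depth 1)
After 'neg': stack = [0] (depth 1)
After 'neg': stack = [0] (depth 1)
After 'neg': stack = [0] (depth 1)
After 'neg': stack = [0] (depth 1)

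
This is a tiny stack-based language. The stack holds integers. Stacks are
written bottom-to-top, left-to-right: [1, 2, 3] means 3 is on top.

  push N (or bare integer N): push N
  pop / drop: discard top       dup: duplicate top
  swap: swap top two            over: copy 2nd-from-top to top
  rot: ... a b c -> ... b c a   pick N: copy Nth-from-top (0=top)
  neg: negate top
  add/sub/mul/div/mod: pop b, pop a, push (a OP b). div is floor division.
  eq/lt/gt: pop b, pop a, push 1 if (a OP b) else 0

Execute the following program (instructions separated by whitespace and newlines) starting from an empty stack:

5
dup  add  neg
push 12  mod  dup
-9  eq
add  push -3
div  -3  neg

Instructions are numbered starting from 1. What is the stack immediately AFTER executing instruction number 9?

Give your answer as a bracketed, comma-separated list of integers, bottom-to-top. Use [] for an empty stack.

Step 1 ('5'): [5]
Step 2 ('dup'): [5, 5]
Step 3 ('add'): [10]
Step 4 ('neg'): [-10]
Step 5 ('push 12'): [-10, 12]
Step 6 ('mod'): [2]
Step 7 ('dup'): [2, 2]
Step 8 ('-9'): [2, 2, -9]
Step 9 ('eq'): [2, 0]

Answer: [2, 0]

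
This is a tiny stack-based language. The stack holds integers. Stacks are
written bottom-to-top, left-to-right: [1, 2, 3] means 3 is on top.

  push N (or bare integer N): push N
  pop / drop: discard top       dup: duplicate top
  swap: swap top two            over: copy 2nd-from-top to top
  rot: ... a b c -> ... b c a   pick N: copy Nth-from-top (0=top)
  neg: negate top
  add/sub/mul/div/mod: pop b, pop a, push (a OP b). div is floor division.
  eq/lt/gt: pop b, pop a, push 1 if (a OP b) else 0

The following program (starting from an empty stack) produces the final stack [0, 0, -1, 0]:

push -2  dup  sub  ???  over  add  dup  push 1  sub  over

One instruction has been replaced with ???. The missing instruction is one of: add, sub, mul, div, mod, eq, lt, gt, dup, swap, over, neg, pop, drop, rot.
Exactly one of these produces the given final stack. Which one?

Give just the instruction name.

Answer: dup

Derivation:
Stack before ???: [0]
Stack after ???:  [0, 0]
The instruction that transforms [0] -> [0, 0] is: dup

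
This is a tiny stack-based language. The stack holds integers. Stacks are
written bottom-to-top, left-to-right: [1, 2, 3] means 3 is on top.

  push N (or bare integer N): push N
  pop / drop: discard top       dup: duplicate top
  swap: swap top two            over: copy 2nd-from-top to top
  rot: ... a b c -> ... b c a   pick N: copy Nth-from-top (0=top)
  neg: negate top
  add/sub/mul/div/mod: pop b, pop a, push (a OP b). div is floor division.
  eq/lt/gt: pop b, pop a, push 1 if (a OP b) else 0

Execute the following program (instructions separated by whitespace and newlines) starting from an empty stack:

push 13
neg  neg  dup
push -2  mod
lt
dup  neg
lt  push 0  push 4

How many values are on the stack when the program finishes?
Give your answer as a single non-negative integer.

After 'push 13': stack = [13] (depth 1)
After 'neg': stack = [-13] (depth 1)
After 'neg': stack = [13] (depth 1)
After 'dup': stack = [13, 13] (depth 2)
After 'push -2': stack = [13, 13, -2] (depth 3)
After 'mod': stack = [13, -1] (depth 2)
After 'lt': stack = [0] (depth 1)
After 'dup': stack = [0, 0] (depth 2)
After 'neg': stack = [0, 0] (depth 2)
After 'lt': stack = [0] (depth 1)
After 'push 0': stack = [0, 0] (depth 2)
After 'push 4': stack = [0, 0, 4] (depth 3)

Answer: 3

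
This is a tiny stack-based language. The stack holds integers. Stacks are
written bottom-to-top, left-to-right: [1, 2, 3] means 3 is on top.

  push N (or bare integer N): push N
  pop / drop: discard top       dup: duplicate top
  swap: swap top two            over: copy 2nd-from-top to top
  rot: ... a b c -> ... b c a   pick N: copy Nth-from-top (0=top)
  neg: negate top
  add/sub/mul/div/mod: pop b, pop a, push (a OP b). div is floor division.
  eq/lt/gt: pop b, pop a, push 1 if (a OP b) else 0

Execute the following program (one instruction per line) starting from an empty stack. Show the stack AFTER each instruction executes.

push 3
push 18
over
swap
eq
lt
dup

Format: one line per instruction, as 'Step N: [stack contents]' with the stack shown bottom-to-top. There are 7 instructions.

Step 1: [3]
Step 2: [3, 18]
Step 3: [3, 18, 3]
Step 4: [3, 3, 18]
Step 5: [3, 0]
Step 6: [0]
Step 7: [0, 0]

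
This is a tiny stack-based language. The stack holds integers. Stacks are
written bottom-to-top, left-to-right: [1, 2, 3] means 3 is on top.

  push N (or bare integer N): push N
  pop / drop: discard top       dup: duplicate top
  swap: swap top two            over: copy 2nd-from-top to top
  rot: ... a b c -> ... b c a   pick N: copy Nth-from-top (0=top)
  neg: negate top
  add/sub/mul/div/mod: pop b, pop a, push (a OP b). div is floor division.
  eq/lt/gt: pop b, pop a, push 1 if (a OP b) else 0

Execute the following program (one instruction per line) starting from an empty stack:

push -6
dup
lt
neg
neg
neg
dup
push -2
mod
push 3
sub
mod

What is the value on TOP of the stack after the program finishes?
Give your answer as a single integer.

After 'push -6': [-6]
After 'dup': [-6, -6]
After 'lt': [0]
After 'neg': [0]
After 'neg': [0]
After 'neg': [0]
After 'dup': [0, 0]
After 'push -2': [0, 0, -2]
After 'mod': [0, 0]
After 'push 3': [0, 0, 3]
After 'sub': [0, -3]
After 'mod': [0]

Answer: 0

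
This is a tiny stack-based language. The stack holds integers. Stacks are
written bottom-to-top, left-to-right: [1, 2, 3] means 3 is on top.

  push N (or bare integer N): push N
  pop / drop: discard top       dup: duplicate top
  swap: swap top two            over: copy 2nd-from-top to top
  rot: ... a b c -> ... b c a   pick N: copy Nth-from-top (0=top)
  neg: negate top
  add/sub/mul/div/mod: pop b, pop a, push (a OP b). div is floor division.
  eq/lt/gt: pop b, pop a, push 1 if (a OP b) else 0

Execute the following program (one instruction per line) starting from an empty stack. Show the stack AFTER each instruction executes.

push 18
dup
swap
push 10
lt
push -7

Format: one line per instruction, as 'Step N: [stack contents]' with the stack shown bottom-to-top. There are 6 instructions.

Step 1: [18]
Step 2: [18, 18]
Step 3: [18, 18]
Step 4: [18, 18, 10]
Step 5: [18, 0]
Step 6: [18, 0, -7]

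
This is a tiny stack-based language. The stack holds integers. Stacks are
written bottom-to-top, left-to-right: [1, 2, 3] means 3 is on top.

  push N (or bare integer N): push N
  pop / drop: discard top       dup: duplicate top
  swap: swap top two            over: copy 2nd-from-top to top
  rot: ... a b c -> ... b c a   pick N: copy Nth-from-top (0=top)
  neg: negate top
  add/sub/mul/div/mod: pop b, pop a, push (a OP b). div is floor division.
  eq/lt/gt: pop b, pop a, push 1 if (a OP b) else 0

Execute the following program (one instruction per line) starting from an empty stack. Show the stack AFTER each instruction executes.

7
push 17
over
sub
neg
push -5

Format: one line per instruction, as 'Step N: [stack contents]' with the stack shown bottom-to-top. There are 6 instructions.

Step 1: [7]
Step 2: [7, 17]
Step 3: [7, 17, 7]
Step 4: [7, 10]
Step 5: [7, -10]
Step 6: [7, -10, -5]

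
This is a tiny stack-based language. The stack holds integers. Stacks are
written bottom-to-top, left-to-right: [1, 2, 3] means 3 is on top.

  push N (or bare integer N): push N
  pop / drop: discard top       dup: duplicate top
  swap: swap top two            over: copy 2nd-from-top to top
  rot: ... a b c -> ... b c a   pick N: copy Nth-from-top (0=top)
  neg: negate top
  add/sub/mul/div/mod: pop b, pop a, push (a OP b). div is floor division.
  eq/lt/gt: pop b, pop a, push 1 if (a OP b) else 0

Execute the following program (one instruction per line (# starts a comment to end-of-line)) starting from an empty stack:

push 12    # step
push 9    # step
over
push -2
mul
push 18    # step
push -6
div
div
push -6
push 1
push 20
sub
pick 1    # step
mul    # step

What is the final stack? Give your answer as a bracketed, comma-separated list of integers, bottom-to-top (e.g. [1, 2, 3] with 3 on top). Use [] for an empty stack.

Answer: [12, 9, 8, -6, 114]

Derivation:
After 'push 12': [12]
After 'push 9': [12, 9]
After 'over': [12, 9, 12]
After 'push -2': [12, 9, 12, -2]
After 'mul': [12, 9, -24]
After 'push 18': [12, 9, -24, 18]
After 'push -6': [12, 9, -24, 18, -6]
After 'div': [12, 9, -24, -3]
After 'div': [12, 9, 8]
After 'push -6': [12, 9, 8, -6]
After 'push 1': [12, 9, 8, -6, 1]
After 'push 20': [12, 9, 8, -6, 1, 20]
After 'sub': [12, 9, 8, -6, -19]
After 'pick 1': [12, 9, 8, -6, -19, -6]
After 'mul': [12, 9, 8, -6, 114]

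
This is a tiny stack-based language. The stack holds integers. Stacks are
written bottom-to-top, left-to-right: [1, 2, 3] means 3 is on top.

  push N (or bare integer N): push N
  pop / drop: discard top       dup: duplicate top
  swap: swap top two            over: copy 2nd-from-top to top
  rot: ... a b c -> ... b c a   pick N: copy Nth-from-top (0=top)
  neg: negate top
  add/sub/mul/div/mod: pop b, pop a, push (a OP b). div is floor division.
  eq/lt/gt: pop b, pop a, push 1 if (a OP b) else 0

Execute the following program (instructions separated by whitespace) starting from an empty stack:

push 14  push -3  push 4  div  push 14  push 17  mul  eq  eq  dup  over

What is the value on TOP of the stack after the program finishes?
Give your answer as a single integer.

Answer: 0

Derivation:
After 'push 14': [14]
After 'push -3': [14, -3]
After 'push 4': [14, -3, 4]
After 'div': [14, -1]
After 'push 14': [14, -1, 14]
After 'push 17': [14, -1, 14, 17]
After 'mul': [14, -1, 238]
After 'eq': [14, 0]
After 'eq': [0]
After 'dup': [0, 0]
After 'over': [0, 0, 0]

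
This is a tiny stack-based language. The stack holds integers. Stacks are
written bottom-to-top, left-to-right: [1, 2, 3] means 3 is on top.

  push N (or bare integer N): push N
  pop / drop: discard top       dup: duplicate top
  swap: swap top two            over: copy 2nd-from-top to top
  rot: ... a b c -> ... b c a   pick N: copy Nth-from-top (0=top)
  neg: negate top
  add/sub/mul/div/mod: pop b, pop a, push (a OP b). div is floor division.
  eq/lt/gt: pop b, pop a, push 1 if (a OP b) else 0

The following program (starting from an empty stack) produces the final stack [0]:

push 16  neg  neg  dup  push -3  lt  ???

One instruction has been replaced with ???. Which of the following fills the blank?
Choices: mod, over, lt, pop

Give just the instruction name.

Stack before ???: [16, 0]
Stack after ???:  [0]
Checking each choice:
  mod: modulo by zero
  over: produces [16, 0, 16]
  lt: MATCH
  pop: produces [16]


Answer: lt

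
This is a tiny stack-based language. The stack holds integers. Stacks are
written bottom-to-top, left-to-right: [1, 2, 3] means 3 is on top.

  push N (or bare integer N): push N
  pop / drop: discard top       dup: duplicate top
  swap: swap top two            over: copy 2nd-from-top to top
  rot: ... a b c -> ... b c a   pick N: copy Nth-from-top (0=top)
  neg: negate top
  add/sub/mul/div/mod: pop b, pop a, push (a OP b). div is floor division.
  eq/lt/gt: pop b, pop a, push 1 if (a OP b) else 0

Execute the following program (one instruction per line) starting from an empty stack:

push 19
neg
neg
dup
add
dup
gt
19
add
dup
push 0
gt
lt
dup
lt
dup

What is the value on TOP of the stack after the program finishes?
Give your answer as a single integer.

After 'push 19': [19]
After 'neg': [-19]
After 'neg': [19]
After 'dup': [19, 19]
After 'add': [38]
After 'dup': [38, 38]
After 'gt': [0]
After 'push 19': [0, 19]
After 'add': [19]
After 'dup': [19, 19]
After 'push 0': [19, 19, 0]
After 'gt': [19, 1]
After 'lt': [0]
After 'dup': [0, 0]
After 'lt': [0]
After 'dup': [0, 0]

Answer: 0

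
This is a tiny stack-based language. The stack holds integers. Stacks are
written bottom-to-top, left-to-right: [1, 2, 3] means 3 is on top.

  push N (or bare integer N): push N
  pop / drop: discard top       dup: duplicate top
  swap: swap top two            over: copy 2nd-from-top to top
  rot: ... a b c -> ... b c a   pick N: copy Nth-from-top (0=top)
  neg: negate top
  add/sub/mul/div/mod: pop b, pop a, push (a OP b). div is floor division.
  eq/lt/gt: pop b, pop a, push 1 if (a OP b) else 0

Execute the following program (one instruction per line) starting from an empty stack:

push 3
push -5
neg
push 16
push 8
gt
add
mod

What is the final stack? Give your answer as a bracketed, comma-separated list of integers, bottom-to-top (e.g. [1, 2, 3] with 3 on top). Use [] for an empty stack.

After 'push 3': [3]
After 'push -5': [3, -5]
After 'neg': [3, 5]
After 'push 16': [3, 5, 16]
After 'push 8': [3, 5, 16, 8]
After 'gt': [3, 5, 1]
After 'add': [3, 6]
After 'mod': [3]

Answer: [3]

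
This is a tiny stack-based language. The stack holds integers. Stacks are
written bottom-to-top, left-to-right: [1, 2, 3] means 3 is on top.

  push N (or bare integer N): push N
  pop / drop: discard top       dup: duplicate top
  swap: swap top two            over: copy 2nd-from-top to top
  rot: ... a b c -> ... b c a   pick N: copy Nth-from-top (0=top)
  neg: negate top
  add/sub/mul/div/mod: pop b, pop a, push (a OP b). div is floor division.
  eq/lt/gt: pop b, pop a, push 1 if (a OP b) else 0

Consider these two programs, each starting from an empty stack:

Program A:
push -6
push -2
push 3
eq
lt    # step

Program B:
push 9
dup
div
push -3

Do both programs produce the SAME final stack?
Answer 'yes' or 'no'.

Program A trace:
  After 'push -6': [-6]
  After 'push -2': [-6, -2]
  After 'push 3': [-6, -2, 3]
  After 'eq': [-6, 0]
  After 'lt': [1]
Program A final stack: [1]

Program B trace:
  After 'push 9': [9]
  After 'dup': [9, 9]
  After 'div': [1]
  After 'push -3': [1, -3]
Program B final stack: [1, -3]
Same: no

Answer: no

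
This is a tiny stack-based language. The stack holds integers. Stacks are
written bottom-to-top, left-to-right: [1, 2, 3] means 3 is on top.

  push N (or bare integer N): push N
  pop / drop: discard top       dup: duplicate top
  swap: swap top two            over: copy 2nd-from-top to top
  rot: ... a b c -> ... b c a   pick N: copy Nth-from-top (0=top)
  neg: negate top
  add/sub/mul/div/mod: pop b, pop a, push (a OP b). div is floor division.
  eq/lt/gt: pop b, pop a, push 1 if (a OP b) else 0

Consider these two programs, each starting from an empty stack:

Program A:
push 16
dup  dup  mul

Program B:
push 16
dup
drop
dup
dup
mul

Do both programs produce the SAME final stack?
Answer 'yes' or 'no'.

Answer: yes

Derivation:
Program A trace:
  After 'push 16': [16]
  After 'dup': [16, 16]
  After 'dup': [16, 16, 16]
  After 'mul': [16, 256]
Program A final stack: [16, 256]

Program B trace:
  After 'push 16': [16]
  After 'dup': [16, 16]
  After 'drop': [16]
  After 'dup': [16, 16]
  After 'dup': [16, 16, 16]
  After 'mul': [16, 256]
Program B final stack: [16, 256]
Same: yes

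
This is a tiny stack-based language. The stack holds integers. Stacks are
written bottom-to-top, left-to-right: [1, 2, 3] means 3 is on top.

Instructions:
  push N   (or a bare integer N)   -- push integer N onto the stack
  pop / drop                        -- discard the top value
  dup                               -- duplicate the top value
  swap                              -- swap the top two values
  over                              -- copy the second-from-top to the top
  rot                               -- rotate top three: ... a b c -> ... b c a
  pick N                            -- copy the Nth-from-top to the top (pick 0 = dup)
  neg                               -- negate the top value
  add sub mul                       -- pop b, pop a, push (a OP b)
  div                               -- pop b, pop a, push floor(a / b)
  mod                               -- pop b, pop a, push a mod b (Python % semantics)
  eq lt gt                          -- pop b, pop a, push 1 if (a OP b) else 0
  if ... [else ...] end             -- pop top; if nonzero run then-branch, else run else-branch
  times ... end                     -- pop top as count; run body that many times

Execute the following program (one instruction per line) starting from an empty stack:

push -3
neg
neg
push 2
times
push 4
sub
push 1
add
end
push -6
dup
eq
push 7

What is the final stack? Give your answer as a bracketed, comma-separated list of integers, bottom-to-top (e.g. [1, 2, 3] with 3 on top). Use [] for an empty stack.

After 'push -3': [-3]
After 'neg': [3]
After 'neg': [-3]
After 'push 2': [-3, 2]
After 'times': [-3]
After 'push 4': [-3, 4]
After 'sub': [-7]
After 'push 1': [-7, 1]
After 'add': [-6]
After 'push 4': [-6, 4]
After 'sub': [-10]
After 'push 1': [-10, 1]
After 'add': [-9]
After 'push -6': [-9, -6]
After 'dup': [-9, -6, -6]
After 'eq': [-9, 1]
After 'push 7': [-9, 1, 7]

Answer: [-9, 1, 7]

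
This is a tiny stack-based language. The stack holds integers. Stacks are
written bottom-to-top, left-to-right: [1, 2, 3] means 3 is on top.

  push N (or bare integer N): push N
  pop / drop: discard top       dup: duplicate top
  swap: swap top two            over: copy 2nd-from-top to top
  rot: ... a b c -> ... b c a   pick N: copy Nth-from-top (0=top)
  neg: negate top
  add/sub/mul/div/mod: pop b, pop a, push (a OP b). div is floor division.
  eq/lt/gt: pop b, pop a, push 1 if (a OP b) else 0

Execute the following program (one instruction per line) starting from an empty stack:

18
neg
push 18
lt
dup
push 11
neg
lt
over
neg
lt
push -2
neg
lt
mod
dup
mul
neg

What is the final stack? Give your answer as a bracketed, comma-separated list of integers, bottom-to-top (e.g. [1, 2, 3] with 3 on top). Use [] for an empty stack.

After 'push 18': [18]
After 'neg': [-18]
After 'push 18': [-18, 18]
After 'lt': [1]
After 'dup': [1, 1]
After 'push 11': [1, 1, 11]
After 'neg': [1, 1, -11]
After 'lt': [1, 0]
After 'over': [1, 0, 1]
After 'neg': [1, 0, -1]
After 'lt': [1, 0]
After 'push -2': [1, 0, -2]
After 'neg': [1, 0, 2]
After 'lt': [1, 1]
After 'mod': [0]
After 'dup': [0, 0]
After 'mul': [0]
After 'neg': [0]

Answer: [0]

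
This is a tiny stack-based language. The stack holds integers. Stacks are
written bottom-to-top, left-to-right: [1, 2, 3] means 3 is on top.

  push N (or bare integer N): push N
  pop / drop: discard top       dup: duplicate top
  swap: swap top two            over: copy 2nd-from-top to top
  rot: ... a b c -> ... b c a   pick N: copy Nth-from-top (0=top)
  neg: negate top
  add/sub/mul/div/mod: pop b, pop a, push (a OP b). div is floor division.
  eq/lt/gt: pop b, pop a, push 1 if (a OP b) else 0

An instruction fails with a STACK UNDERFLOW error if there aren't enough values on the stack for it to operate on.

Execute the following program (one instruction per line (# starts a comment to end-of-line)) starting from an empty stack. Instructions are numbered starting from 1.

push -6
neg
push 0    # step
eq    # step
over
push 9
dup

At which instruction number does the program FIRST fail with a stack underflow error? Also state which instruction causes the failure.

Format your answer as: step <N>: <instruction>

Answer: step 5: over

Derivation:
Step 1 ('push -6'): stack = [-6], depth = 1
Step 2 ('neg'): stack = [6], depth = 1
Step 3 ('push 0'): stack = [6, 0], depth = 2
Step 4 ('eq'): stack = [0], depth = 1
Step 5 ('over'): needs 2 value(s) but depth is 1 — STACK UNDERFLOW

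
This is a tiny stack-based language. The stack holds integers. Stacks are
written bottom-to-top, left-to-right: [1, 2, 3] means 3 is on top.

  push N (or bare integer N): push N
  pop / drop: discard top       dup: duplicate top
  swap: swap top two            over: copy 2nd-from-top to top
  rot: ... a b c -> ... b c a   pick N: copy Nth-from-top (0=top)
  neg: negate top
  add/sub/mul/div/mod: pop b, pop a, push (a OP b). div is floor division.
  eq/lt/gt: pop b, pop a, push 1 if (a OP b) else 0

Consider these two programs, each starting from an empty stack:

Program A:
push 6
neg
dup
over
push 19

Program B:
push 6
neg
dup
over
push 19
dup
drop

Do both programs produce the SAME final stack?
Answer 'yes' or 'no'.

Program A trace:
  After 'push 6': [6]
  After 'neg': [-6]
  After 'dup': [-6, -6]
  After 'over': [-6, -6, -6]
  After 'push 19': [-6, -6, -6, 19]
Program A final stack: [-6, -6, -6, 19]

Program B trace:
  After 'push 6': [6]
  After 'neg': [-6]
  After 'dup': [-6, -6]
  After 'over': [-6, -6, -6]
  After 'push 19': [-6, -6, -6, 19]
  After 'dup': [-6, -6, -6, 19, 19]
  After 'drop': [-6, -6, -6, 19]
Program B final stack: [-6, -6, -6, 19]
Same: yes

Answer: yes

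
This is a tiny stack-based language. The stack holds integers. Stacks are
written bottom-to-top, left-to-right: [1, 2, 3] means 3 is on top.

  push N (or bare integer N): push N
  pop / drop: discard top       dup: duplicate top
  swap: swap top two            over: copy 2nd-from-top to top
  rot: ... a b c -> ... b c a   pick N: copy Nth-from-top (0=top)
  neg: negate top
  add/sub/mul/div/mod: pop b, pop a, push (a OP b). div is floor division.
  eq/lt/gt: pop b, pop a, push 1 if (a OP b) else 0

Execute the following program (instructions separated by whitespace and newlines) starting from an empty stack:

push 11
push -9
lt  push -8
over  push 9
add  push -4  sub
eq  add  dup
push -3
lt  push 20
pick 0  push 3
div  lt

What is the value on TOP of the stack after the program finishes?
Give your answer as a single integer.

After 'push 11': [11]
After 'push -9': [11, -9]
After 'lt': [0]
After 'push -8': [0, -8]
After 'over': [0, -8, 0]
After 'push 9': [0, -8, 0, 9]
After 'add': [0, -8, 9]
After 'push -4': [0, -8, 9, -4]
After 'sub': [0, -8, 13]
After 'eq': [0, 0]
After 'add': [0]
After 'dup': [0, 0]
After 'push -3': [0, 0, -3]
After 'lt': [0, 0]
After 'push 20': [0, 0, 20]
After 'pick 0': [0, 0, 20, 20]
After 'push 3': [0, 0, 20, 20, 3]
After 'div': [0, 0, 20, 6]
After 'lt': [0, 0, 0]

Answer: 0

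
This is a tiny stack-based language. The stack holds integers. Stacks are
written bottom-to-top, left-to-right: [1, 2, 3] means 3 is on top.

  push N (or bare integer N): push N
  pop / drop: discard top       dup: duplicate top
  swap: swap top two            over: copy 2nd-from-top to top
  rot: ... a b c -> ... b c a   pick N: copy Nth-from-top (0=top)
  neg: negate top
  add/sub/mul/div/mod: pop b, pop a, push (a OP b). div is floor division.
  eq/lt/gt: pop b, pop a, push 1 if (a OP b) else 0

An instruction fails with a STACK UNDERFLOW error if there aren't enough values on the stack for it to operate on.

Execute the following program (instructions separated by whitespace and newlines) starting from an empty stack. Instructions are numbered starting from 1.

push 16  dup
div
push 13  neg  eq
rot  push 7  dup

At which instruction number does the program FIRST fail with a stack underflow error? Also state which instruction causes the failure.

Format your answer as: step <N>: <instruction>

Answer: step 7: rot

Derivation:
Step 1 ('push 16'): stack = [16], depth = 1
Step 2 ('dup'): stack = [16, 16], depth = 2
Step 3 ('div'): stack = [1], depth = 1
Step 4 ('push 13'): stack = [1, 13], depth = 2
Step 5 ('neg'): stack = [1, -13], depth = 2
Step 6 ('eq'): stack = [0], depth = 1
Step 7 ('rot'): needs 3 value(s) but depth is 1 — STACK UNDERFLOW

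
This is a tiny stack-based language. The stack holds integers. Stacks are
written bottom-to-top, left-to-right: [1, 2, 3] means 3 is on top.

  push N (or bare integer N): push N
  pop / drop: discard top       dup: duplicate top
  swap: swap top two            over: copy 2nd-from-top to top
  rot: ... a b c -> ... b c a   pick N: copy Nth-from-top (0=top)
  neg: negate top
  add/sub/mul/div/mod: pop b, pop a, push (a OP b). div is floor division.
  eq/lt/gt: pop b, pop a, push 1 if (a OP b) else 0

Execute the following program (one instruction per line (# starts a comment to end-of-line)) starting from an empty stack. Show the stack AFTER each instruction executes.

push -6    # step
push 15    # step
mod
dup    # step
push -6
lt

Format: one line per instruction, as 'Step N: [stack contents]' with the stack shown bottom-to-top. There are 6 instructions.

Step 1: [-6]
Step 2: [-6, 15]
Step 3: [9]
Step 4: [9, 9]
Step 5: [9, 9, -6]
Step 6: [9, 0]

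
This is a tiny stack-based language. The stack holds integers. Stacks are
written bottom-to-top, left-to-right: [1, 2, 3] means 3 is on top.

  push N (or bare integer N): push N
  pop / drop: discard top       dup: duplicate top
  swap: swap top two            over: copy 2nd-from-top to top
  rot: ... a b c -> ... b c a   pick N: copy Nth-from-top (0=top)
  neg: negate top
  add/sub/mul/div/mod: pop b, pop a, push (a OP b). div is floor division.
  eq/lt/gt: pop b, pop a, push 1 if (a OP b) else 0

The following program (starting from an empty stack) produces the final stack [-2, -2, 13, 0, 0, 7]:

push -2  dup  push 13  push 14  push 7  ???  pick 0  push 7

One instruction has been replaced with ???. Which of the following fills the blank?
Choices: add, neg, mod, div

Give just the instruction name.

Answer: mod

Derivation:
Stack before ???: [-2, -2, 13, 14, 7]
Stack after ???:  [-2, -2, 13, 0]
Checking each choice:
  add: produces [-2, -2, 13, 21, 21, 7]
  neg: produces [-2, -2, 13, 14, -7, -7, 7]
  mod: MATCH
  div: produces [-2, -2, 13, 2, 2, 7]


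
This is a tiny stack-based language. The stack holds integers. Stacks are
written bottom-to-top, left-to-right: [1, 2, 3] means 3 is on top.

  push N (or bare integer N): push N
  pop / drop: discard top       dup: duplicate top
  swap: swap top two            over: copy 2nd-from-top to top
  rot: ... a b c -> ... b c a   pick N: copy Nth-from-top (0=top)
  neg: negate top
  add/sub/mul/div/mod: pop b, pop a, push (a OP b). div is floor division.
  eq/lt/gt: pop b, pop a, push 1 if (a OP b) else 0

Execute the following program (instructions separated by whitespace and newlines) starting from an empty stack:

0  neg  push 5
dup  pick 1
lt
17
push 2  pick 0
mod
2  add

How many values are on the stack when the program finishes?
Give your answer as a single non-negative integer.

Answer: 5

Derivation:
After 'push 0': stack = [0] (depth 1)
After 'neg': stack = [0] (depth 1)
After 'push 5': stack = [0, 5] (depth 2)
After 'dup': stack = [0, 5, 5] (depth 3)
After 'pick 1': stack = [0, 5, 5, 5] (depth 4)
After 'lt': stack = [0, 5, 0] (depth 3)
After 'push 17': stack = [0, 5, 0, 17] (depth 4)
After 'push 2': stack = [0, 5, 0, 17, 2] (depth 5)
After 'pick 0': stack = [0, 5, 0, 17, 2, 2] (depth 6)
After 'mod': stack = [0, 5, 0, 17, 0] (depth 5)
After 'push 2': stack = [0, 5, 0, 17, 0, 2] (depth 6)
After 'add': stack = [0, 5, 0, 17, 2] (depth 5)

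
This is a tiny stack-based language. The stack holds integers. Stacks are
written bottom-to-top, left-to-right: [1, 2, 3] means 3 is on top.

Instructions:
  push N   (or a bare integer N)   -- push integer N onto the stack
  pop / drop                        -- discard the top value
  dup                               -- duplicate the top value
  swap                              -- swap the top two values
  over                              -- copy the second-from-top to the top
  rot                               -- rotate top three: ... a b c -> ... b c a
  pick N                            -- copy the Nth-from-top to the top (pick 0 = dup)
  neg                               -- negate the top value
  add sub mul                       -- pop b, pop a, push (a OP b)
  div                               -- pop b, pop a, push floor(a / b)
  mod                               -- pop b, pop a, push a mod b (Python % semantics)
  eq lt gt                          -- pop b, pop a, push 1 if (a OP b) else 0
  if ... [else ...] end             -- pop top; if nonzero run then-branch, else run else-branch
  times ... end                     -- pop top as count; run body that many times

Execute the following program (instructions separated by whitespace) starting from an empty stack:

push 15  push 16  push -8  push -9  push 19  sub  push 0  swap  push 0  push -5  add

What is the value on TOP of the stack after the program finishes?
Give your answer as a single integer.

Answer: -5

Derivation:
After 'push 15': [15]
After 'push 16': [15, 16]
After 'push -8': [15, 16, -8]
After 'push -9': [15, 16, -8, -9]
After 'push 19': [15, 16, -8, -9, 19]
After 'sub': [15, 16, -8, -28]
After 'push 0': [15, 16, -8, -28, 0]
After 'swap': [15, 16, -8, 0, -28]
After 'push 0': [15, 16, -8, 0, -28, 0]
After 'push -5': [15, 16, -8, 0, -28, 0, -5]
After 'add': [15, 16, -8, 0, -28, -5]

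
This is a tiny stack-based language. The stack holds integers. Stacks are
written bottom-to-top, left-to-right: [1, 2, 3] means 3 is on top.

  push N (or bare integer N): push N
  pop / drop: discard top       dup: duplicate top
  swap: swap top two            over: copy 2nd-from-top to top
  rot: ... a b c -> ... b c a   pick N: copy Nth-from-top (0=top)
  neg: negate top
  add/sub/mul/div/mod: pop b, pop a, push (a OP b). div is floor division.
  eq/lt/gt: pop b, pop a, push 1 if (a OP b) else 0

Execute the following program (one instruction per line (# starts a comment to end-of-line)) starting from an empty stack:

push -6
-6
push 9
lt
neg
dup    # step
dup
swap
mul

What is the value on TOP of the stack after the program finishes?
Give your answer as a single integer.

Answer: 1

Derivation:
After 'push -6': [-6]
After 'push -6': [-6, -6]
After 'push 9': [-6, -6, 9]
After 'lt': [-6, 1]
After 'neg': [-6, -1]
After 'dup': [-6, -1, -1]
After 'dup': [-6, -1, -1, -1]
After 'swap': [-6, -1, -1, -1]
After 'mul': [-6, -1, 1]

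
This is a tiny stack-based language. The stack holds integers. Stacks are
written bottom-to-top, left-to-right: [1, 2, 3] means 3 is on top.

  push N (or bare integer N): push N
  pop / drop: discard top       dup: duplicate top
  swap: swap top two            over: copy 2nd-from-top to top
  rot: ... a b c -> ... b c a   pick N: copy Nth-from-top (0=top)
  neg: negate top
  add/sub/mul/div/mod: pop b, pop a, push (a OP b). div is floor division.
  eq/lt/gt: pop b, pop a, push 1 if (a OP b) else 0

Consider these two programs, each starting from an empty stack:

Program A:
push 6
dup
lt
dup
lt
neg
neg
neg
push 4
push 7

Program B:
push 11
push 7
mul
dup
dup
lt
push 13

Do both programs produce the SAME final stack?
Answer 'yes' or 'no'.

Answer: no

Derivation:
Program A trace:
  After 'push 6': [6]
  After 'dup': [6, 6]
  After 'lt': [0]
  After 'dup': [0, 0]
  After 'lt': [0]
  After 'neg': [0]
  After 'neg': [0]
  After 'neg': [0]
  After 'push 4': [0, 4]
  After 'push 7': [0, 4, 7]
Program A final stack: [0, 4, 7]

Program B trace:
  After 'push 11': [11]
  After 'push 7': [11, 7]
  After 'mul': [77]
  After 'dup': [77, 77]
  After 'dup': [77, 77, 77]
  After 'lt': [77, 0]
  After 'push 13': [77, 0, 13]
Program B final stack: [77, 0, 13]
Same: no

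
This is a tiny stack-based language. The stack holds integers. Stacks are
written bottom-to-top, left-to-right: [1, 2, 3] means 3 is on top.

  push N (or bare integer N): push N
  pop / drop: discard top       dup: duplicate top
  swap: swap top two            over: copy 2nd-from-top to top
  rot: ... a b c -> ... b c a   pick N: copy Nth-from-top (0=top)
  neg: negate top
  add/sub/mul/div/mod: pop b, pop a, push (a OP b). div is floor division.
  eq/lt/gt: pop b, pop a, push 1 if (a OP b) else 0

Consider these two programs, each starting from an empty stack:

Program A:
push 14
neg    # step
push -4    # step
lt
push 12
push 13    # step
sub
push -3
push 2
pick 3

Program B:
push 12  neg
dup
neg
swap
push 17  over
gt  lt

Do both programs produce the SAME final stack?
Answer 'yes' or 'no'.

Program A trace:
  After 'push 14': [14]
  After 'neg': [-14]
  After 'push -4': [-14, -4]
  After 'lt': [1]
  After 'push 12': [1, 12]
  After 'push 13': [1, 12, 13]
  After 'sub': [1, -1]
  After 'push -3': [1, -1, -3]
  After 'push 2': [1, -1, -3, 2]
  After 'pick 3': [1, -1, -3, 2, 1]
Program A final stack: [1, -1, -3, 2, 1]

Program B trace:
  After 'push 12': [12]
  After 'neg': [-12]
  After 'dup': [-12, -12]
  After 'neg': [-12, 12]
  After 'swap': [12, -12]
  After 'push 17': [12, -12, 17]
  After 'over': [12, -12, 17, -12]
  After 'gt': [12, -12, 1]
  After 'lt': [12, 1]
Program B final stack: [12, 1]
Same: no

Answer: no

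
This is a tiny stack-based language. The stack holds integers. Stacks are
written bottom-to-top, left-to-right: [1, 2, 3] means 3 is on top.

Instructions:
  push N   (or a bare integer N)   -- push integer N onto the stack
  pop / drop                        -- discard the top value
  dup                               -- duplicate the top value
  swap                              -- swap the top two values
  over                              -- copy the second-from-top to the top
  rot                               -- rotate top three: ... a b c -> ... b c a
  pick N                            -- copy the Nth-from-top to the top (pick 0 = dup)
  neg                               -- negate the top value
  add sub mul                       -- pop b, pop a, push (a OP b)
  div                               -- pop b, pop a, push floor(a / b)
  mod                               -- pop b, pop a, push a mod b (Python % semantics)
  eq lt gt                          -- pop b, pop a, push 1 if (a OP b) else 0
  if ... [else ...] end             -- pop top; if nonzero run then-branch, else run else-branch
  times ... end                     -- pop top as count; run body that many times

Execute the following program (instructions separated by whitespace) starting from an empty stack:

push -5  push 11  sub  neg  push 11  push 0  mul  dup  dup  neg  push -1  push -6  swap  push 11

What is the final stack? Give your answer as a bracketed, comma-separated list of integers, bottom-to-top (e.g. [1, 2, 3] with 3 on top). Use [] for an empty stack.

After 'push -5': [-5]
After 'push 11': [-5, 11]
After 'sub': [-16]
After 'neg': [16]
After 'push 11': [16, 11]
After 'push 0': [16, 11, 0]
After 'mul': [16, 0]
After 'dup': [16, 0, 0]
After 'dup': [16, 0, 0, 0]
After 'neg': [16, 0, 0, 0]
After 'push -1': [16, 0, 0, 0, -1]
After 'push -6': [16, 0, 0, 0, -1, -6]
After 'swap': [16, 0, 0, 0, -6, -1]
After 'push 11': [16, 0, 0, 0, -6, -1, 11]

Answer: [16, 0, 0, 0, -6, -1, 11]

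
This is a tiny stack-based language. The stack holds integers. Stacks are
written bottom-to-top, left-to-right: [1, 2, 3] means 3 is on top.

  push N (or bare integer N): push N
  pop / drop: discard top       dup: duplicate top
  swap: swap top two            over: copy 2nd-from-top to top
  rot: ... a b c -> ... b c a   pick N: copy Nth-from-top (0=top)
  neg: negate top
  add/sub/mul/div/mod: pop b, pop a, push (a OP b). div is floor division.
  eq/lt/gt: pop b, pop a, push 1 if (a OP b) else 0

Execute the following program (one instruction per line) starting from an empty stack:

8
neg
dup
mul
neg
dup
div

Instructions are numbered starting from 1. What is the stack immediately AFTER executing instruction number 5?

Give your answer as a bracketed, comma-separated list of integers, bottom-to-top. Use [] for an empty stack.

Step 1 ('8'): [8]
Step 2 ('neg'): [-8]
Step 3 ('dup'): [-8, -8]
Step 4 ('mul'): [64]
Step 5 ('neg'): [-64]

Answer: [-64]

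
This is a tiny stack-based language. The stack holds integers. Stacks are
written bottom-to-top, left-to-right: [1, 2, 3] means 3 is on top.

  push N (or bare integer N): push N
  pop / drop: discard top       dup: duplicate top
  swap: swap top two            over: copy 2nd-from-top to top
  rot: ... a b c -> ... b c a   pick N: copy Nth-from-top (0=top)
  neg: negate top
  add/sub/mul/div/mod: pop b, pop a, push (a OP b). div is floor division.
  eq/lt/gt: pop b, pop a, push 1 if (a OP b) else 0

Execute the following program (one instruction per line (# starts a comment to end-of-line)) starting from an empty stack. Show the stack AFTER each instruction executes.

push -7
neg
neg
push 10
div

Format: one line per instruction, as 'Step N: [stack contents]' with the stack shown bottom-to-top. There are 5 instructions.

Step 1: [-7]
Step 2: [7]
Step 3: [-7]
Step 4: [-7, 10]
Step 5: [-1]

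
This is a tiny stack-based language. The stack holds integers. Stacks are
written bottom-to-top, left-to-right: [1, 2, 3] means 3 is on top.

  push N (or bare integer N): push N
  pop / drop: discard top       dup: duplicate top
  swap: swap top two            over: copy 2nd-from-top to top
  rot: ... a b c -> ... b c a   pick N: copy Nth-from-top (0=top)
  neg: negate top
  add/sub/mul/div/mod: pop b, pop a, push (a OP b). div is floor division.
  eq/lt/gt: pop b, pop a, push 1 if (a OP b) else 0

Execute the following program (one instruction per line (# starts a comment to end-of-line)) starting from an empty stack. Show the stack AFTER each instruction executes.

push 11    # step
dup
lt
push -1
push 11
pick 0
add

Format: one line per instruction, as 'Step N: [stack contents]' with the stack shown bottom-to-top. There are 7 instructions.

Step 1: [11]
Step 2: [11, 11]
Step 3: [0]
Step 4: [0, -1]
Step 5: [0, -1, 11]
Step 6: [0, -1, 11, 11]
Step 7: [0, -1, 22]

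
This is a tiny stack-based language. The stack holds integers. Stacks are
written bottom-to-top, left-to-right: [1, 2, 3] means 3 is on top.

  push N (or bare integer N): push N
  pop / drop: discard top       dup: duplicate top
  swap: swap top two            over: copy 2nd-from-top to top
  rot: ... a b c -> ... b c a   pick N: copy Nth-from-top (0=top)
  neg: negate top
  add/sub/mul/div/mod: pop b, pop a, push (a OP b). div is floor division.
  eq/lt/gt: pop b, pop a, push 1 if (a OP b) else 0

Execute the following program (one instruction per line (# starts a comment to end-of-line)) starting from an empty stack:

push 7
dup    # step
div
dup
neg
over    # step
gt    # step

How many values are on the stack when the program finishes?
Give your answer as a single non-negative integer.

After 'push 7': stack = [7] (depth 1)
After 'dup': stack = [7, 7] (depth 2)
After 'div': stack = [1] (depth 1)
After 'dup': stack = [1, 1] (depth 2)
After 'neg': stack = [1, -1] (depth 2)
After 'over': stack = [1, -1, 1] (depth 3)
After 'gt': stack = [1, 0] (depth 2)

Answer: 2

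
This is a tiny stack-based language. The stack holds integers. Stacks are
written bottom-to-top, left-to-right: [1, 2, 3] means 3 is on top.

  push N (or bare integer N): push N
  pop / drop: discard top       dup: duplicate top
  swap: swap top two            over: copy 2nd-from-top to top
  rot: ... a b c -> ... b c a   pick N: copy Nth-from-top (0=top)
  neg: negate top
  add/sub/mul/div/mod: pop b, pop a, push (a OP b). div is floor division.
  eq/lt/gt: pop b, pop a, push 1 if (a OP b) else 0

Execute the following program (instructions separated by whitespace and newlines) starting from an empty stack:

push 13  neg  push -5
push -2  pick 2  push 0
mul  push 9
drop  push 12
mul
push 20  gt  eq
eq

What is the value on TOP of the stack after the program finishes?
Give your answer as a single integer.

Answer: 0

Derivation:
After 'push 13': [13]
After 'neg': [-13]
After 'push -5': [-13, -5]
After 'push -2': [-13, -5, -2]
After 'pick 2': [-13, -5, -2, -13]
After 'push 0': [-13, -5, -2, -13, 0]
After 'mul': [-13, -5, -2, 0]
After 'push 9': [-13, -5, -2, 0, 9]
After 'drop': [-13, -5, -2, 0]
After 'push 12': [-13, -5, -2, 0, 12]
After 'mul': [-13, -5, -2, 0]
After 'push 20': [-13, -5, -2, 0, 20]
After 'gt': [-13, -5, -2, 0]
After 'eq': [-13, -5, 0]
After 'eq': [-13, 0]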